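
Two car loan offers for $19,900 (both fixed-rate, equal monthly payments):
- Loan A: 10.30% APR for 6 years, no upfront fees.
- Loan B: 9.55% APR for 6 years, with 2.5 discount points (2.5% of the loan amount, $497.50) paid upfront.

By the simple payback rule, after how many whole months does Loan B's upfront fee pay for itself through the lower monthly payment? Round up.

67 months

Loan A: at 10.30% the monthly rate is 0.0085833, so the payment is 19,900 × 0.0085833 / (1 − 1.0085833^−72) = $371.68.
Loan B: monthly rate = 9.55%/12 = 0.0079583; payment = 19,900 × 0.0079583 / (1 − (1+0.0079583)^−72) = $364.16.
Monthly savings = $371.68 − $364.16 = $7.52.
Break-even = $497.50 / $7.52 = 66.16 → 67 months.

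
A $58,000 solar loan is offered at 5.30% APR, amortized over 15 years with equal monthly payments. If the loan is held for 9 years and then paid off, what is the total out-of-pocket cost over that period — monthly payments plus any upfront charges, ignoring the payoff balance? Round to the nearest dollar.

Monthly rate = 5.3%/12 = 0.0044167; payment = 58,000 × 0.0044167 / (1 − (1+0.0044167)^−180) = $467.78.
Total outlay = 108 × $467.78 = $50,520.24.

$50,520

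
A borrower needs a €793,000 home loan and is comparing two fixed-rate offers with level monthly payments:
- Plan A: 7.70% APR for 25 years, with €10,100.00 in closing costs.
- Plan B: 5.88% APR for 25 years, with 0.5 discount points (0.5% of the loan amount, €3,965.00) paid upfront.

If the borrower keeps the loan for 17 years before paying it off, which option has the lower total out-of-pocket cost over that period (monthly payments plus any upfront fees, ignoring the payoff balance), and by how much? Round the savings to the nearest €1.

Plan A: monthly rate = 7.7%/12 = 0.0064167; payment = 793,000 × 0.0064167 / (1 − (1+0.0064167)^−300) = €5,963.75.
Plan B: monthly rate = 5.88%/12 = 0.0049000; payment = 793,000 × 0.0049000 / (1 − (1+0.0049000)^−300) = €5,051.30.
Over 204 months: Plan A costs 204 × €5,963.75 + €10,100.00 = €1,226,705.00; Plan B costs 204 × €5,051.30 + €3,965.00 = €1,034,430.20.
Plan B is cheaper by €1,226,705.00 − €1,034,430.20 = €192,274.80.

Plan B by €192,275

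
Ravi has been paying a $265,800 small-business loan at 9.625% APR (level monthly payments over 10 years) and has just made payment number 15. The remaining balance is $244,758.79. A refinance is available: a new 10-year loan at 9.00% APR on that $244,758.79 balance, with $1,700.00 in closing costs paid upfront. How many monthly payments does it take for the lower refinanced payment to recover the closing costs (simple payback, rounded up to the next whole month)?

5 months

Current payment = 265,800 × 9.625%/12 / (1 − (1+0.0080208)^−120) = $3,457.60.
Refinanced payment = 244,758.79 × 0.0075000 / (1 − (1+0.0075000)^−120) = $3,100.50.
Monthly savings = $3,457.60 − $3,100.50 = $357.10.
Break-even = $1,700.00 / $357.10 = 4.76 → 5 months.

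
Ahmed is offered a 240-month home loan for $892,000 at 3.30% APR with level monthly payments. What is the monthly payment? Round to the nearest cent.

Monthly rate = 3.3%/12 = 0.0027500; payment = 892,000 × 0.0027500 / (1 − (1+0.0027500)^−240) = $5,082.04.

$5,082.04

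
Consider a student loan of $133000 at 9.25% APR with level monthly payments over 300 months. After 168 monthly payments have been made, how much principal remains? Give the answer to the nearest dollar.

With monthly rate i = 9.25%/12 = 0.0077083, the balance after k of n payments is P · [(1+i)^n − (1+i)^k] / [(1+i)^n − 1].
(1+0.0077083)^300 = 10.01048234 and (1+0.0077083)^168 = 3.63291136, so the balance is 133,000 × (10.01048234 − 3.63291136) / (10.01048234 − 1) = $94,136.69.

$94,137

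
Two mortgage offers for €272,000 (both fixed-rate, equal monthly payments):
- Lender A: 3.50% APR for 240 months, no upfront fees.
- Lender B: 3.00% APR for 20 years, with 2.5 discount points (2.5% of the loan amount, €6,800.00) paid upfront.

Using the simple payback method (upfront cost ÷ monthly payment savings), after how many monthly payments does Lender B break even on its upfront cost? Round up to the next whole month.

Lender A: at 3.50% the monthly rate is 0.0029167, so the payment is 272,000 × 0.0029167 / (1 − 1.0029167^−240) = €1,577.49.
Lender B: monthly rate = 3%/12 = 0.0025000; payment = 272,000 × 0.0025000 / (1 − (1+0.0025000)^−240) = €1,508.51.
Monthly savings = €1,577.49 − €1,508.51 = €68.98.
Break-even = €6,800.00 / €68.98 = 98.58 → 99 months.

99 months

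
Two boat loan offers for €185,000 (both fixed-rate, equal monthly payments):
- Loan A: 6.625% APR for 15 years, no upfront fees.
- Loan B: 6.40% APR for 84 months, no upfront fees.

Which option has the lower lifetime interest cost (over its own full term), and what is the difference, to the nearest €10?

Loan B by €62,360

Loan A: monthly rate = 6.625%/12 = 0.0055208; payment = 185,000 × 0.0055208 / (1 − (1+0.0055208)^−180) = €1,624.29.
Total interest on Loan A = 180 × €1,624.29 − €185,000 = €107,372.20.
Loan B: monthly rate = 6.4%/12 = 0.0053333; payment = 185,000 × 0.0053333 / (1 − (1+0.0053333)^−84) = €2,738.20.
Total interest on Loan B = 84 × €2,738.20 − €185,000 = €45,008.80.
Loan B is lower by €62,363.40.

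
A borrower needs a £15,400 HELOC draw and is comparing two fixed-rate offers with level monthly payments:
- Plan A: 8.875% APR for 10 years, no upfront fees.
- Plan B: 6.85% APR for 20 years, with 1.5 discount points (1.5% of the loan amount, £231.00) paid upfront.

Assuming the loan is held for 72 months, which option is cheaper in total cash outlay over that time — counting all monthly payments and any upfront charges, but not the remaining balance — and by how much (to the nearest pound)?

Plan B by £5,243

Plan A: at 8.875% the monthly rate is 0.0073958, so the payment is 15,400 × 0.0073958 / (1 − 1.0073958^−120) = £194.04.
Plan B: monthly rate = 6.85%/12 = 0.0057083; payment = 15,400 × 0.0057083 / (1 − (1+0.0057083)^−240) = £118.01.
Over 72 months: Plan A costs 72 × £194.04 = £13,970.88; Plan B costs 72 × £118.01 + £231.00 = £8,727.72.
Plan B is cheaper by £13,970.88 − £8,727.72 = £5,243.16.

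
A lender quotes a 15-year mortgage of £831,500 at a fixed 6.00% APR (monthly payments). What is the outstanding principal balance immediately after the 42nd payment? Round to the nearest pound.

With monthly rate i = 6%/12 = 0.0050000, the balance after k of n payments is P · [(1+i)^n − (1+i)^k] / [(1+i)^n − 1].
(1+0.0050000)^180 = 2.45409356 and (1+0.0050000)^42 = 1.23303270, so the balance is 831,500 × (2.45409356 − 1.23303270) / (2.45409356 − 1) = £698,244.00.

£698,244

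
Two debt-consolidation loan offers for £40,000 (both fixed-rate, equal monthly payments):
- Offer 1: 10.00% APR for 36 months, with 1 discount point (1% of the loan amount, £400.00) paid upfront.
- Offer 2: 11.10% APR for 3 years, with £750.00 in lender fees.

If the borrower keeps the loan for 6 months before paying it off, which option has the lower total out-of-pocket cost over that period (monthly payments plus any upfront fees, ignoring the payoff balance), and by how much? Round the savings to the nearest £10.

Offer 1 by £470

Offer 1: at 10.00% the monthly rate is 0.0083333, so the payment is 40,000 × 0.0083333 / (1 − 1.0083333^−36) = £1,290.69.
Offer 2: at 11.10% the monthly rate is 0.0092500, so the payment is 40,000 × 0.0092500 / (1 − 1.0092500^−36) = £1,311.44.
Over 6 months: Offer 1 costs 6 × £1,290.69 + £400.00 = £8,144.14; Offer 2 costs 6 × £1,311.44 + £750.00 = £8,618.64.
Offer 1 is cheaper by £8,618.64 − £8,144.14 = £474.50.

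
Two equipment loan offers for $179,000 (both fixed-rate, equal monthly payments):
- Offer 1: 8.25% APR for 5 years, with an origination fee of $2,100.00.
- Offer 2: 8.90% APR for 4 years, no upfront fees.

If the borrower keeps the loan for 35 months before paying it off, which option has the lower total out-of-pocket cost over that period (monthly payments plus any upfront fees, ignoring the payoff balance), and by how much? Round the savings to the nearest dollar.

Offer 1: monthly rate = 8.25%/12 = 0.0068750; payment = 179,000 × 0.0068750 / (1 − (1+0.0068750)^−60) = $3,650.93.
Offer 2: monthly rate = 8.9%/12 = 0.0074167; payment = 179,000 × 0.0074167 / (1 − (1+0.0074167)^−48) = $4,445.93.
Over 35 months: Offer 1 costs 35 × $3,650.93 + $2,100.00 = $129,882.55; Offer 2 costs 35 × $4,445.93 = $155,607.55.
Offer 1 is cheaper by $155,607.55 − $129,882.55 = $25,725.00.

Offer 1 by $25,725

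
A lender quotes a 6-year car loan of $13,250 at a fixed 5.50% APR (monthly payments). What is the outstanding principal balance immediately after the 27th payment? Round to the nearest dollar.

With monthly rate i = 5.5%/12 = 0.0045833, the balance after k of n payments is P · [(1+i)^n − (1+i)^k] / [(1+i)^n − 1].
(1+0.0045833)^72 = 1.38991981 and (1+0.0045833)^27 = 1.13141297, so the balance is 13,250 × (1.38991981 − 1.13141297) / (1.38991981 − 1) = $8,784.41.

$8,784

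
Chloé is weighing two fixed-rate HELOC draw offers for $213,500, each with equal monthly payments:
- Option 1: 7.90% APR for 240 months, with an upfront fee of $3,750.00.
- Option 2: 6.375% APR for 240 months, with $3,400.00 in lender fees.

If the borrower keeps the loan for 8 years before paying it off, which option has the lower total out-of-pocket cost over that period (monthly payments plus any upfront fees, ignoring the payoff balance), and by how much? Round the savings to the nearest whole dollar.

Option 2 by $19,205

Option 1: at 7.90% the monthly rate is 0.0065833, so the payment is 213,500 × 0.0065833 / (1 − 1.0065833^−240) = $1,772.54.
Option 2: monthly rate = 6.375%/12 = 0.0053125; payment = 213,500 × 0.0053125 / (1 − (1+0.0053125)^−240) = $1,576.13.
Over 96 months: Option 1 costs 96 × $1,772.54 + $3,750.00 = $173,913.84; Option 2 costs 96 × $1,576.13 + $3,400.00 = $154,708.48.
Option 2 is cheaper by $173,913.84 − $154,708.48 = $19,205.36.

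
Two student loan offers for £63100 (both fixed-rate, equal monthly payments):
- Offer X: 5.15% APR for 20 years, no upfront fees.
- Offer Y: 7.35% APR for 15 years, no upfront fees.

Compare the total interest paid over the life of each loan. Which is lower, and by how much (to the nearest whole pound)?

Offer X by £3,121

Offer X: monthly rate = 5.15%/12 = 0.0042917; payment = 63,100 × 0.0042917 / (1 − (1+0.0042917)^−240) = £421.68.
Total interest on Offer X = 240 × £421.68 − £63,100 = £38,103.20.
Offer Y: monthly rate = 7.35%/12 = 0.0061250; payment = 63,100 × 0.0061250 / (1 − (1+0.0061250)^−180) = £579.58.
Total interest on Offer Y = 180 × £579.58 − £63,100 = £41,224.40.
Offer X is lower by £3,121.20.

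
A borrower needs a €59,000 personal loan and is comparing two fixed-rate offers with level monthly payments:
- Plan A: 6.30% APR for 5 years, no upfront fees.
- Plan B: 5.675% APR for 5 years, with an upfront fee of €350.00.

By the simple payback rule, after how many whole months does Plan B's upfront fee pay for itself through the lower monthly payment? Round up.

21 months

Plan A: monthly rate = 6.3%/12 = 0.0052500; payment = 59,000 × 0.0052500 / (1 − (1+0.0052500)^−60) = €1,148.88.
Plan B: at 5.675% the monthly rate is 0.0047292, so the payment is 59,000 × 0.0047292 / (1 − 1.0047292^−60) = €1,131.74.
Monthly savings = €1,148.88 − €1,131.74 = €17.14.
Break-even = €350.00 / €17.14 = 20.42 → 21 months.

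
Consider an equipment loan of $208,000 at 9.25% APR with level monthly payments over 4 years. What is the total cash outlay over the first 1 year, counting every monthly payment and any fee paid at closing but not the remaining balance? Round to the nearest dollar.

$62,410

At 9.25% the monthly rate is 0.0077083, so the payment is 208,000 × 0.0077083 / (1 − 1.0077083^−48) = $5,200.82.
Total outlay = 12 × $5,200.82 = $62,409.84.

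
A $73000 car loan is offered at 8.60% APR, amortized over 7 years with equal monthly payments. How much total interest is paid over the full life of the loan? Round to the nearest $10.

At 8.60% the monthly rate is 0.0071667, so the payment is 73,000 × 0.0071667 / (1 − 1.0071667^−84) = $1,159.74.
Total paid = 84 × $1,159.74 = $97,418.16; interest = $97,418.16 − $73,000 = $24,418.16.

$24,420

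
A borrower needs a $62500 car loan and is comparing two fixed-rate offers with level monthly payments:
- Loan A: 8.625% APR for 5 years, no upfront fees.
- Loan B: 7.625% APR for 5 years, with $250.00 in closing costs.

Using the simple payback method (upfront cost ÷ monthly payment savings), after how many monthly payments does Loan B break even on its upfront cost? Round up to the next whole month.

Loan A: monthly rate = 8.625%/12 = 0.0071875; payment = 62,500 × 0.0071875 / (1 − (1+0.0071875)^−60) = $1,286.05.
Loan B: monthly rate = 7.625%/12 = 0.0063542; payment = 62,500 × 0.0063542 / (1 − (1+0.0063542)^−60) = $1,256.09.
Monthly savings = $1,286.05 − $1,256.09 = $29.96.
Break-even = $250.00 / $29.96 = 8.34 → 9 months.

9 months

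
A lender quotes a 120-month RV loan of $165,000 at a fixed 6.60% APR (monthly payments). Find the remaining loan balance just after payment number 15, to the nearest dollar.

$149,807

With monthly rate i = 6.6%/12 = 0.0055000, the balance after k of n payments is P · [(1+i)^n − (1+i)^k] / [(1+i)^n − 1].
(1+0.0055000)^120 = 1.93129667 and (1+0.0055000)^15 = 1.08575321, so the balance is 165,000 × (1.93129667 − 1.08575321) / (1.93129667 − 1) = $149,806.90.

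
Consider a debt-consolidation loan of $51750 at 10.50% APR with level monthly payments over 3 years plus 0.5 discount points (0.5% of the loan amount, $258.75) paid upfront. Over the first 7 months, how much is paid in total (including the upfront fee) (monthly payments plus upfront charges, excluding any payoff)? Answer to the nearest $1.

$12,033

At 10.50% the monthly rate is 0.0087500, so the payment is 51,750 × 0.0087500 / (1 − 1.0087500^−36) = $1,682.00.
Total outlay = 7 × $1,682.00 + $258.75 = $12,032.75.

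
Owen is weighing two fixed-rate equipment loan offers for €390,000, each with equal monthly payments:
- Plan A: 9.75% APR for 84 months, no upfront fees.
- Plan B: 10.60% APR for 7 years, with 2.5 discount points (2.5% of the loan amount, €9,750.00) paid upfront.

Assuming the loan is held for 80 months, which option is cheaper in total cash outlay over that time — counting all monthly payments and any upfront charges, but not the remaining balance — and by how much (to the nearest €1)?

Plan A by €23,495

Plan A: at 9.75% the monthly rate is 0.0081250, so the payment is 390,000 × 0.0081250 / (1 − 1.0081250^−84) = €6,424.20.
Plan B: at 10.60% the monthly rate is 0.0088333, so the payment is 390,000 × 0.0088333 / (1 − 1.0088333^−84) = €6,596.01.
Over 80 months: Plan A costs 80 × €6,424.20 = €513,936.00; Plan B costs 80 × €6,596.01 + €9,750.00 = €537,430.80.
Plan A is cheaper by €537,430.80 − €513,936.00 = €23,494.80.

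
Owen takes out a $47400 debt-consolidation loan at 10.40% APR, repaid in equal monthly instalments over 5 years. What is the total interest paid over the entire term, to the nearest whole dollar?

$13,588

At 10.40% the monthly rate is 0.0086667, so the payment is 47,400 × 0.0086667 / (1 − 1.0086667^−60) = $1,016.46.
Total paid = 60 × $1,016.46 = $60,987.60; interest = $60,987.60 − $47,400 = $13,587.60.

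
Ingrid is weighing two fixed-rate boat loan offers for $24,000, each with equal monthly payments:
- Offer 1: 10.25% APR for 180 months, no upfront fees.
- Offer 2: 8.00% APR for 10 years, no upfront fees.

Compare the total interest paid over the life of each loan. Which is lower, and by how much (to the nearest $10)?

Offer 1: at 10.25% the monthly rate is 0.0085417, so the payment is 24,000 × 0.0085417 / (1 − 1.0085417^−180) = $261.59.
Total interest on Offer 1 = 180 × $261.59 − $24,000 = $23,086.20.
Offer 2: monthly rate = 8%/12 = 0.0066667; payment = 24,000 × 0.0066667 / (1 − (1+0.0066667)^−120) = $291.19.
Total interest on Offer 2 = 120 × $291.19 − $24,000 = $10,942.80.
Offer 2 is lower by $12,143.40.

Offer 2 by $12,140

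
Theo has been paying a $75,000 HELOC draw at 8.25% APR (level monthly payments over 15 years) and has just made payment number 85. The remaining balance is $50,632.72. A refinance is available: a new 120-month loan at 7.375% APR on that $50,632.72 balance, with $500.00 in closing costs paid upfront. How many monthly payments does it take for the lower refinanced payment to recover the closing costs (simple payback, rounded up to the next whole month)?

Current payment = 75,000 × 8.25%/12 / (1 − (1+0.0068750)^−180) = $727.61.
Refinanced payment = 50,632.72 × 0.0061458 / (1 − (1+0.0061458)^−120) = $597.72.
Monthly savings = $727.61 − $597.72 = $129.89.
Break-even = $500.00 / $129.89 = 3.85 → 4 months.

4 months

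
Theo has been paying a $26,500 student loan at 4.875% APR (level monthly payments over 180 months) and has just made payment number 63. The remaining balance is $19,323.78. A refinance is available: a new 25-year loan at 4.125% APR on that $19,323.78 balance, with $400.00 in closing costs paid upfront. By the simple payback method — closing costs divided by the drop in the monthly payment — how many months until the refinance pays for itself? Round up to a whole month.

4 months

Current payment = 26,500 × 4.875%/12 / (1 − (1+0.0040625)^−180) = $207.84.
Refinanced payment = 19,323.78 × 0.0034375 / (1 − (1+0.0034375)^−300) = $103.34.
Monthly savings = $207.84 − $103.34 = $104.50.
Break-even = $400.00 / $104.50 = 3.83 → 4 months.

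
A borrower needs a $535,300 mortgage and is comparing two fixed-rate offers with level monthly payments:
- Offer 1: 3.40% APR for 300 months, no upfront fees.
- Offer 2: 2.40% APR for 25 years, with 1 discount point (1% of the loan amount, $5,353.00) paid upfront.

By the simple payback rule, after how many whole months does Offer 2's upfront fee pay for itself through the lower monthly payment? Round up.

20 months

Offer 1: at 3.40% the monthly rate is 0.0028333, so the payment is 535,300 × 0.0028333 / (1 − 1.0028333^−300) = $2,651.21.
Offer 2: monthly rate = 2.4%/12 = 0.0020000; payment = 535,300 × 0.0020000 / (1 − (1+0.0020000)^−300) = $2,374.58.
Monthly savings = $2,651.21 − $2,374.58 = $276.63.
Break-even = $5,353.00 / $276.63 = 19.35 → 20 months.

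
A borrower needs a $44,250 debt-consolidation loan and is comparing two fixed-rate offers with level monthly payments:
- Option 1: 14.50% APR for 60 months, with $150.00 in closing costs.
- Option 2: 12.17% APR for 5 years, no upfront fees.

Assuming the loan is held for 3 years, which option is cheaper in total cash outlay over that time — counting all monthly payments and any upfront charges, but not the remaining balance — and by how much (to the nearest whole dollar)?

Option 1: at 14.50% the monthly rate is 0.0120833, so the payment is 44,250 × 0.0120833 / (1 − 1.0120833^−60) = $1,041.13.
Option 2: at 12.17% the monthly rate is 0.0101417, so the payment is 44,250 × 0.0101417 / (1 − 1.0101417^−60) = $988.12.
Over 36 months: Option 1 costs 36 × $1,041.13 + $150.00 = $37,630.68; Option 2 costs 36 × $988.12 = $35,572.32.
Option 2 is cheaper by $37,630.68 − $35,572.32 = $2,058.36.

Option 2 by $2,058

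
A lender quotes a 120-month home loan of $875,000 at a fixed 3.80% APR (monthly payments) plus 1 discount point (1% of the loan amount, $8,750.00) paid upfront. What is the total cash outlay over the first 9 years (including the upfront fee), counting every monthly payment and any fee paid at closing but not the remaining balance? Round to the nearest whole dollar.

At 3.80% the monthly rate is 0.0031667, so the payment is 875,000 × 0.0031667 / (1 − 1.0031667^−120) = $8,776.02.
Total outlay = 108 × $8,776.02 + $8,750.00 = $956,560.16.

$956,560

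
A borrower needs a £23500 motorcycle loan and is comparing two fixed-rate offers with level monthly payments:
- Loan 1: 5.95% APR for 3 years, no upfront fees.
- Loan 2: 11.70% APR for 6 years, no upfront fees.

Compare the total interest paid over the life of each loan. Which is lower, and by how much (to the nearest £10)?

Loan 1 by £7,100

Loan 1: monthly rate = 5.95%/12 = 0.0049583; payment = 23,500 × 0.0049583 / (1 − (1+0.0049583)^−36) = £714.38.
Total interest on Loan 1 = 36 × £714.38 − £23,500 = £2,217.68.
Loan 2: at 11.70% the monthly rate is 0.0097500, so the payment is 23,500 × 0.0097500 / (1 − 1.0097500^−72) = £455.77.
Total interest on Loan 2 = 72 × £455.77 − £23,500 = £9,315.44.
Loan 1 is lower by £7,097.76.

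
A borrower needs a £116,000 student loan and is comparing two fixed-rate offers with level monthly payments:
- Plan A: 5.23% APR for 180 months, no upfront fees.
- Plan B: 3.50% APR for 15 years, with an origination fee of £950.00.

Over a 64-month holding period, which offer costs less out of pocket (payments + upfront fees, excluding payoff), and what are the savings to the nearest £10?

Plan A: at 5.23% the monthly rate is 0.0043583, so the payment is 116,000 × 0.0043583 / (1 − 1.0043583^−180) = £931.28.
Plan B: monthly rate = 3.5%/12 = 0.0029167; payment = 116,000 × 0.0029167 / (1 − (1+0.0029167)^−180) = £829.26.
Over 64 months: Plan A costs 64 × £931.28 = £59,601.92; Plan B costs 64 × £829.26 + £950.00 = £54,022.64.
Plan B is cheaper by £59,601.92 − £54,022.64 = £5,579.28.

Plan B by £5,580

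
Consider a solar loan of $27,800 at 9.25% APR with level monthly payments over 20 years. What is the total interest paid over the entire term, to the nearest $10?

Monthly rate = 9.25%/12 = 0.0077083; payment = 27,800 × 0.0077083 / (1 − (1+0.0077083)^−240) = $254.61.
Total paid = 240 × $254.61 = $61,106.40; interest = $61,106.40 − $27,800 = $33,306.40.

$33,310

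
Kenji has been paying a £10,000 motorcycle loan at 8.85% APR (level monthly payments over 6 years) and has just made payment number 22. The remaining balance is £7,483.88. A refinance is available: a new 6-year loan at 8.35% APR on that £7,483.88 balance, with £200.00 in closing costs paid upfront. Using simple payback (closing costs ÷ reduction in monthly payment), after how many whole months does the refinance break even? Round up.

5 months

Current payment = 10,000 × 8.85%/12 / (1 − (1+0.0073750)^−72) = £179.51.
Refinanced payment = 7,483.88 × 0.0069583 / (1 − (1+0.0069583)^−72) = £132.50.
Monthly savings = £179.51 − £132.50 = £47.01.
Break-even = £200.00 / £47.01 = 4.25 → 5 months.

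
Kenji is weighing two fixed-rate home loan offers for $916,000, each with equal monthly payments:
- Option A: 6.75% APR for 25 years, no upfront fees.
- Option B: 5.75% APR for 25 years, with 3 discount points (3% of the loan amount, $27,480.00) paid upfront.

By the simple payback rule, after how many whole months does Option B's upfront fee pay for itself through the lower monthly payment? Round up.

Option A: monthly rate = 6.75%/12 = 0.0056250; payment = 916,000 × 0.0056250 / (1 − (1+0.0056250)^−300) = $6,328.75.
Option B: at 5.75% the monthly rate is 0.0047917, so the payment is 916,000 × 0.0047917 / (1 − 1.0047917^−300) = $5,762.61.
Monthly savings = $6,328.75 − $5,762.61 = $566.14.
Break-even = $27,480.00 / $566.14 = 48.54 → 49 months.

49 months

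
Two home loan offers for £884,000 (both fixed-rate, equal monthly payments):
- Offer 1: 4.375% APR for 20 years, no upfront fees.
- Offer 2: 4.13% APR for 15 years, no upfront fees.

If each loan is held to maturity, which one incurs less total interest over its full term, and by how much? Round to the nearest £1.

Offer 1: monthly rate = 4.375%/12 = 0.0036458; payment = 884,000 × 0.0036458 / (1 − (1+0.0036458)^−240) = £5,533.15.
Total interest on Offer 1 = 240 × £5,533.15 − £884,000 = £443,956.00.
Offer 2: at 4.13% the monthly rate is 0.0034417, so the payment is 884,000 × 0.0034417 / (1 − 1.0034417^−180) = £6,596.58.
Total interest on Offer 2 = 180 × £6,596.58 − £884,000 = £303,384.40.
Offer 2 is lower by £140,571.60.

Offer 2 by £140,572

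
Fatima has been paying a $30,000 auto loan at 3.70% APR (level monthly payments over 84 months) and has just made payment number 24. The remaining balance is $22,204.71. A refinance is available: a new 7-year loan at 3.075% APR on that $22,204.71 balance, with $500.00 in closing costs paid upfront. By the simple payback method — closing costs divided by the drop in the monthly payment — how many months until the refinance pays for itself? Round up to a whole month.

5 months

Current payment = 30,000 × 3.7%/12 / (1 − (1+0.0030833)^−84) = $405.93.
Refinanced payment = 22,204.71 × 0.0025625 / (1 − (1+0.0025625)^−84) = $294.15.
Monthly savings = $405.93 − $294.15 = $111.78.
Break-even = $500.00 / $111.78 = 4.47 → 5 months.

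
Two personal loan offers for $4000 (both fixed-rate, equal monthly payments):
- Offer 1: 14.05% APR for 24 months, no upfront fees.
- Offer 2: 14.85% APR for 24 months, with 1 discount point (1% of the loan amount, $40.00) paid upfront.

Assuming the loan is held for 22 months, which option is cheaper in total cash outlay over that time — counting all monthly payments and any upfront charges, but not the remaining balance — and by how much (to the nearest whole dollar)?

Offer 1: monthly rate = 14.05%/12 = 0.0117083; payment = 4,000 × 0.0117083 / (1 − (1+0.0117083)^−24) = $192.15.
Offer 2: at 14.85% the monthly rate is 0.0123750, so the payment is 4,000 × 0.0123750 / (1 − 1.0123750^−24) = $193.66.
Over 22 months: Offer 1 costs 22 × $192.15 = $4,227.30; Offer 2 costs 22 × $193.66 + $40.00 = $4,300.52.
Offer 1 is cheaper by $4,300.52 − $4,227.30 = $73.22.

Offer 1 by $73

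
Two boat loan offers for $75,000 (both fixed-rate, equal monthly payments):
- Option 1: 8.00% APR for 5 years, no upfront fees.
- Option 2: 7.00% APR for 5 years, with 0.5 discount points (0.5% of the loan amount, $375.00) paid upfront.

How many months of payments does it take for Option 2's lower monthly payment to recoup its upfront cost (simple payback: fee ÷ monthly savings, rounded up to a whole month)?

11 months

Option 1: monthly rate = 8%/12 = 0.0066667; payment = 75,000 × 0.0066667 / (1 − (1+0.0066667)^−60) = $1,520.73.
Option 2: monthly rate = 7%/12 = 0.0058333; payment = 75,000 × 0.0058333 / (1 − (1+0.0058333)^−60) = $1,485.09.
Monthly savings = $1,520.73 − $1,485.09 = $35.64.
Break-even = $375.00 / $35.64 = 10.52 → 11 months.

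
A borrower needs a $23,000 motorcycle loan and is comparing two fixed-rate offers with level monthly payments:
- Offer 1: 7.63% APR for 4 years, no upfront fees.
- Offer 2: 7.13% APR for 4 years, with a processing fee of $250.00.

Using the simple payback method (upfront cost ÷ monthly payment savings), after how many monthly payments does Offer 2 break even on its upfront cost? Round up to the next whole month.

47 months

Offer 1: monthly rate = 7.63%/12 = 0.0063583; payment = 23,000 × 0.0063583 / (1 − (1+0.0063583)^−48) = $557.51.
Offer 2: monthly rate = 7.13%/12 = 0.0059417; payment = 23,000 × 0.0059417 / (1 − (1+0.0059417)^−48) = $552.15.
Monthly savings = $557.51 − $552.15 = $5.36.
Break-even = $250.00 / $5.36 = 46.64 → 47 months.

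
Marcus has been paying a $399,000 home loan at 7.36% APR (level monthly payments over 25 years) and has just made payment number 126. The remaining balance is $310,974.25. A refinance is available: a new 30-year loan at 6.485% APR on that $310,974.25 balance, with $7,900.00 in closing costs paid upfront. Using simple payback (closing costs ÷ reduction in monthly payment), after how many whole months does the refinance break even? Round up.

9 months

Current payment = 399,000 × 7.36%/12 / (1 − (1+0.0061333)^−300) = $2,912.34.
Refinanced payment = 310,974.25 × 0.0054042 / (1 − (1+0.0054042)^−360) = $1,962.50.
Monthly savings = $2,912.34 − $1,962.50 = $949.84.
Break-even = $7,900.00 / $949.84 = 8.32 → 9 months.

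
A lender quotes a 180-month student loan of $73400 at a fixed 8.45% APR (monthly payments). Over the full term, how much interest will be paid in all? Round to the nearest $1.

$56,317

At 8.45% the monthly rate is 0.0070417, so the payment is 73,400 × 0.0070417 / (1 − 1.0070417^−180) = $720.65.
Total paid = 180 × $720.65 = $129,717.00; interest = $129,717.00 − $73,400 = $56,317.00.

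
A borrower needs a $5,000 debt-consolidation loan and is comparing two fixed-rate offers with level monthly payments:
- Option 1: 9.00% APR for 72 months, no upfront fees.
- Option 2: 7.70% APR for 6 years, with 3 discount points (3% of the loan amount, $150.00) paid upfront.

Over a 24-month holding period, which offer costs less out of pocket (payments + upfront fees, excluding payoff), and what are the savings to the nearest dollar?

Option 1 by $73

Option 1: at 9.00% the monthly rate is 0.0075000, so the payment is 5,000 × 0.0075000 / (1 − 1.0075000^−72) = $90.13.
Option 2: monthly rate = 7.7%/12 = 0.0064167; payment = 5,000 × 0.0064167 / (1 − (1+0.0064167)^−72) = $86.94.
Over 24 months: Option 1 costs 24 × $90.13 = $2,163.12; Option 2 costs 24 × $86.94 + $150.00 = $2,236.56.
Option 1 is cheaper by $2,236.56 − $2,163.12 = $73.44.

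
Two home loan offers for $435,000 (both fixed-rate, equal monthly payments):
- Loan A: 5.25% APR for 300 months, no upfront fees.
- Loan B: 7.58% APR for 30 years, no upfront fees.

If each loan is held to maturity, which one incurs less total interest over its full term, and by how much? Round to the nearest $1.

Loan A: monthly rate = 5.25%/12 = 0.0043750; payment = 435,000 × 0.0043750 / (1 − (1+0.0043750)^−300) = $2,606.73.
Total interest on Loan A = 300 × $2,606.73 − $435,000 = $347,019.00.
Loan B: at 7.58% the monthly rate is 0.0063167, so the payment is 435,000 × 0.0063167 / (1 − 1.0063167^−360) = $3,065.45.
Total interest on Loan B = 360 × $3,065.45 − $435,000 = $668,562.00.
Loan A is lower by $321,543.00.

Loan A by $321,543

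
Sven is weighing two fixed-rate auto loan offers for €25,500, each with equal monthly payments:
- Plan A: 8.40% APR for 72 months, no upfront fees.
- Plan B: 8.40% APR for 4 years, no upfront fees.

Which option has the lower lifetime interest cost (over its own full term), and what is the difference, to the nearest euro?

Plan A: at 8.40% the monthly rate is 0.0070000, so the payment is 25,500 × 0.0070000 / (1 − 1.0070000^−72) = €452.09.
Total interest on Plan A = 72 × €452.09 − €25,500 = €7,050.48.
Plan B: monthly rate = 8.4%/12 = 0.0070000; payment = 25,500 × 0.0070000 / (1 − (1+0.0070000)^−48) = €627.33.
Total interest on Plan B = 48 × €627.33 − €25,500 = €4,611.84.
Plan B is lower by €2,438.64.

Plan B by €2,439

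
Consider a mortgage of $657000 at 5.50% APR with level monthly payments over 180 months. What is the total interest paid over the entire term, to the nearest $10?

$309,280

At 5.50% the monthly rate is 0.0045833, so the payment is 657,000 × 0.0045833 / (1 − 1.0045833^−180) = $5,368.24.
Total paid = 180 × $5,368.24 = $966,283.20; interest = $966,283.20 − $657,000 = $309,283.20.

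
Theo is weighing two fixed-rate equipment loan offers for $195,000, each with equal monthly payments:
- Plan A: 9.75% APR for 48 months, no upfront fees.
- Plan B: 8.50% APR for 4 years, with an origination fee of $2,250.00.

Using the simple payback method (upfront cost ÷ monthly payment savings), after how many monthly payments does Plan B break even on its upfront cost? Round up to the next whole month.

20 months

Plan A: at 9.75% the monthly rate is 0.0081250, so the payment is 195,000 × 0.0081250 / (1 − 1.0081250^−48) = $4,922.32.
Plan B: monthly rate = 8.5%/12 = 0.0070833; payment = 195,000 × 0.0070833 / (1 − (1+0.0070833)^−48) = $4,806.42.
Monthly savings = $4,922.32 − $4,806.42 = $115.90.
Break-even = $2,250.00 / $115.90 = 19.41 → 20 months.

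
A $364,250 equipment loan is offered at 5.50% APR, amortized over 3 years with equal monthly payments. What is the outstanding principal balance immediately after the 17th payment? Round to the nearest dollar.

$199,700

With monthly rate i = 5.5%/12 = 0.0045833, the balance after k of n payments is P · [(1+i)^n − (1+i)^k] / [(1+i)^n − 1].
(1+0.0045833)^36 = 1.17894860 and (1+0.0045833)^17 = 1.08084015, so the balance is 364,250 × (1.17894860 − 1.08084015) / (1.17894860 − 1) = $199,699.83.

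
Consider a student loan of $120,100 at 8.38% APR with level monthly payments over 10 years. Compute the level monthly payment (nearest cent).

$1,481.37

Monthly rate = 8.38%/12 = 0.0069833; payment = 120,100 × 0.0069833 / (1 − (1+0.0069833)^−120) = $1,481.37.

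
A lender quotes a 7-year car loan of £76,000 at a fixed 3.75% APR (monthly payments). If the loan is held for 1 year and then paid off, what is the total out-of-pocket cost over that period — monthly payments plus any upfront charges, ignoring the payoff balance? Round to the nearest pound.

£12,361

Monthly rate = 3.75%/12 = 0.0031250; payment = 76,000 × 0.0031250 / (1 − (1+0.0031250)^−84) = £1,030.11.
Total outlay = 12 × £1,030.11 = £12,361.32.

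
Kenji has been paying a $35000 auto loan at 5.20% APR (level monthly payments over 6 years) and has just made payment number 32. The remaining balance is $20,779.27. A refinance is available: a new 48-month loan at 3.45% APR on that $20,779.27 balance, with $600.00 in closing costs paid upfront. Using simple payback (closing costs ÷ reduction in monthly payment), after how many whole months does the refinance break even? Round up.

6 months

Current payment = 35,000 × 5.2%/12 / (1 − (1+0.0043333)^−72) = $566.93.
Refinanced payment = 20,779.27 × 0.0028750 / (1 − (1+0.0028750)^−48) = $464.08.
Monthly savings = $566.93 − $464.08 = $102.85.
Break-even = $600.00 / $102.85 = 5.83 → 6 months.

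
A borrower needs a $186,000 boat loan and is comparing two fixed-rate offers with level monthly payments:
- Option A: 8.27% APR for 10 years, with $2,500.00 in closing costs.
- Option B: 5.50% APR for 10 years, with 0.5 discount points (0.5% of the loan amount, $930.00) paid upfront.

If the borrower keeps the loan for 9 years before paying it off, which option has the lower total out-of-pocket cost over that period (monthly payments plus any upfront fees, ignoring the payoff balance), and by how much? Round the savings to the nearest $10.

Option A: monthly rate = 8.27%/12 = 0.0068917; payment = 186,000 × 0.0068917 / (1 − (1+0.0068917)^−120) = $2,283.32.
Option B: at 5.50% the monthly rate is 0.0045833, so the payment is 186,000 × 0.0045833 / (1 − 1.0045833^−120) = $2,018.59.
Over 108 months: Option A costs 108 × $2,283.32 + $2,500.00 = $249,098.56; Option B costs 108 × $2,018.59 + $930.00 = $218,937.72.
Option B is cheaper by $249,098.56 − $218,937.72 = $30,160.84.

Option B by $30,160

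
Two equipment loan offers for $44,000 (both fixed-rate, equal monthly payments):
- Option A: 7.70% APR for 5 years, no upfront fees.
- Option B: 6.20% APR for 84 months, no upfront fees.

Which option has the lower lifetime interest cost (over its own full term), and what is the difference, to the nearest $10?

Option A by $1,200

Option A: monthly rate = 7.7%/12 = 0.0064167; payment = 44,000 × 0.0064167 / (1 − (1+0.0064167)^−60) = $885.86.
Total interest on Option A = 60 × $885.86 − $44,000 = $9,151.60.
Option B: monthly rate = 6.2%/12 = 0.0051667; payment = 44,000 × 0.0051667 / (1 − (1+0.0051667)^−84) = $647.00.
Total interest on Option B = 84 × $647.00 − $44,000 = $10,348.00.
Option A is lower by $1,196.40.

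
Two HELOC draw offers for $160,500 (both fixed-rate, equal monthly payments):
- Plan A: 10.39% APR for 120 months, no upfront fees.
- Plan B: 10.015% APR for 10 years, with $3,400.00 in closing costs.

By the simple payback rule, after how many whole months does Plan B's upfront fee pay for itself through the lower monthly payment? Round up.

Plan A: at 10.39% the monthly rate is 0.0086583, so the payment is 160,500 × 0.0086583 / (1 − 1.0086583^−120) = $2,155.83.
Plan B: monthly rate = 10.015%/12 = 0.0083458; payment = 160,500 × 0.0083458 / (1 − (1+0.0083458)^−120) = $2,122.35.
Monthly savings = $2,155.83 − $2,122.35 = $33.48.
Break-even = $3,400.00 / $33.48 = 101.55 → 102 months.

102 months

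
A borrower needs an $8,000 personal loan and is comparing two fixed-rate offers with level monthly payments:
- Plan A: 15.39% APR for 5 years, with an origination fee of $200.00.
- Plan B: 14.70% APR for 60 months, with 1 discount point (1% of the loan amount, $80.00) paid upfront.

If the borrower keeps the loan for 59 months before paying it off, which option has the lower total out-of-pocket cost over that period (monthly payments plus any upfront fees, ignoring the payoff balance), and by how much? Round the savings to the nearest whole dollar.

Plan A: at 15.39% the monthly rate is 0.0128250, so the payment is 8,000 × 0.0128250 / (1 − 1.0128250^−60) = $191.96.
Plan B: monthly rate = 14.7%/12 = 0.0122500; payment = 8,000 × 0.0122500 / (1 − (1+0.0122500)^−60) = $189.06.
Over 59 months: Plan A costs 59 × $191.96 + $200.00 = $11,525.64; Plan B costs 59 × $189.06 + $80.00 = $11,234.54.
Plan B is cheaper by $11,525.64 − $11,234.54 = $291.10.

Plan B by $291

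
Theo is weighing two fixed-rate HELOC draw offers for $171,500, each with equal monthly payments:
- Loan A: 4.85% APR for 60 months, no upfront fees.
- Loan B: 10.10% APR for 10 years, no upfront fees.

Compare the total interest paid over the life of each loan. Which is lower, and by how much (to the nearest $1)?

Loan A by $79,628

Loan A: monthly rate = 4.85%/12 = 0.0040417; payment = 171,500 × 0.0040417 / (1 − (1+0.0040417)^−60) = $3,224.64.
Total interest on Loan A = 60 × $3,224.64 − $171,500 = $21,978.40.
Loan B: at 10.10% the monthly rate is 0.0084167, so the payment is 171,500 × 0.0084167 / (1 − 1.0084167^−120) = $2,275.89.
Total interest on Loan B = 120 × $2,275.89 − $171,500 = $101,606.80.
Loan A is lower by $79,628.40.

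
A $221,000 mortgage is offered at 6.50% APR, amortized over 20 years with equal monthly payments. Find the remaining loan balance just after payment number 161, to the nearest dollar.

$105,671

With monthly rate i = 6.5%/12 = 0.0054167, the balance after k of n payments is P · [(1+i)^n − (1+i)^k] / [(1+i)^n − 1].
(1+0.0054167)^240 = 3.65644670 and (1+0.0054167)^161 = 2.38626632, so the balance is 221,000 × (3.65644670 − 2.38626632) / (3.65644670 − 1) = $105,671.18.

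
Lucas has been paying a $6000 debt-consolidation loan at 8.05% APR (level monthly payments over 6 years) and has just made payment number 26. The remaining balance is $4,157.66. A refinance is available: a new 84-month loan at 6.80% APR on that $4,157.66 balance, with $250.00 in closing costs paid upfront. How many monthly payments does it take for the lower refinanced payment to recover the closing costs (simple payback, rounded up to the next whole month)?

Current payment = 6,000 × 8.05%/12 / (1 − (1+0.0067083)^−72) = $105.35.
Refinanced payment = 4,157.66 × 0.0056667 / (1 − (1+0.0056667)^−84) = $62.34.
Monthly savings = $105.35 − $62.34 = $43.01.
Break-even = $250.00 / $43.01 = 5.81 → 6 months.

6 months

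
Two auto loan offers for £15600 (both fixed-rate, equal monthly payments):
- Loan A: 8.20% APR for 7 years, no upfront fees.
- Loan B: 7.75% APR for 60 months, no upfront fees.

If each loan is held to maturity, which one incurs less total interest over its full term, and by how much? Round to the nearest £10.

Loan B by £1,690

Loan A: monthly rate = 8.2%/12 = 0.0068333; payment = 15,600 × 0.0068333 / (1 − (1+0.0068333)^−84) = £244.70.
Total interest on Loan A = 84 × £244.70 − £15,600 = £4,954.80.
Loan B: at 7.75% the monthly rate is 0.0064583, so the payment is 15,600 × 0.0064583 / (1 − 1.0064583^−60) = £314.45.
Total interest on Loan B = 60 × £314.45 − £15,600 = £3,267.00.
Loan B is lower by £1,687.80.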